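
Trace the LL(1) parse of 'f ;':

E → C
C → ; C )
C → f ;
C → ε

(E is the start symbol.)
LL(1) parsing maintains a stack (initially the start symbol over $) and the input. At each step: if the stack top is a terminal, match it against the current input token; if it is a non-terminal N, replace it with the RHS of M[N, lookahead] (the unique production whose predict set contains the lookahead).

Stack is shown with the top on the left.

Stack  Input  Action
--------------------
E $    f ; $  output E → C
C $    f ; $  output C → f ;
f ; $  f ; $  match 'f'
; $    ; $    match ';'
$      $      accept

The string is accepted.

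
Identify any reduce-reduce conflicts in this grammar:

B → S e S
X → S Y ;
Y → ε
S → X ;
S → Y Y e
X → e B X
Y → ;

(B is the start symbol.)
Yes — I16: [B → S e S .] vs [Y → .]

Augment with B' → B and build the canonical LR(0) collection (I0 = CLOSURE({[B' → . B]}), then GOTO on every symbol after a dot until no new states appear). It has 17 states:
  I0: { [B → . S e S], [B' → . B], [S → . X ;], [S → . Y Y e], [X → . S Y ;], [X → . e B X], [Y → . ;], [Y → .] }  — shift, reduce
  I1: { [Y → ; .] }  — reduce
  I2: { [B' → B .] }  — accept
  I3: { [B → S . e S], [X → S . Y ;], [Y → . ;], [Y → .] }  — shift, reduce
  I4: { [S → X . ;] }  — shift
  I5: { [S → Y . Y e], [Y → . ;], [Y → .] }  — shift, reduce
  I6: { [B → . S e S], [S → . X ;], [S → . Y Y e], [X → . S Y ;], [X → . e B X], [X → e . B X], [Y → . ;], [Y → .] }  — shift, reduce
  I7: { [S → . X ;], [S → . Y Y e], [X → . S Y ;], [X → . e B X], [X → e B . X], [Y → . ;], [Y → .] }  — shift, reduce
  I8: { [X → S . Y ;], [Y → . ;], [Y → .] }  — shift, reduce
  I9: { [S → X . ;], [X → e B X .] }  — shift, reduce
  I10: { [S → X ; .] }  — reduce
  I11: { [X → S Y . ;] }  — shift
  I12: { [X → S Y ; .] }  — reduce
  I13: { [S → Y Y . e] }  — shift
  I14: { [S → Y Y e .] }  — reduce
  I15: { [B → S e . S], [S → . X ;], [S → . Y Y e], [X → . S Y ;], [X → . e B X], [Y → . ;], [Y → .] }  — shift, reduce
  I16: { [B → S e S .], [X → S . Y ;], [Y → . ;], [Y → .] }  — shift, 2 reduces

I16 contains complete items [B → S e S .], [Y → .] — reduce-reduce conflict.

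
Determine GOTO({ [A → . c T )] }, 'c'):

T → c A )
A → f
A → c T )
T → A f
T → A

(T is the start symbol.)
GOTO(I, 'c') = CLOSURE({ [A → αX.β] : [A → α.Xβ] ∈ I, X = 'c' })

Items with dot before 'c', with the dot advanced:
  [A → . c T )] → [A → c . T )]
Closure of the advanced items:
  [A → c . T )] has the dot before T: add [T → . c A )], [T → . A f], [T → . A]
  [T → . A f] has the dot before A: add [A → . f], [A → . c T )]

GOTO = { [A → . c T )], [A → . f], [A → c . T )], [T → . A f], [T → . A], [T → . c A )] }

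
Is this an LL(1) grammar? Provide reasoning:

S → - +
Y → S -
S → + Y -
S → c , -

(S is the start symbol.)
Yes, the grammar is LL(1).

A grammar is LL(1) if for each non-terminal N with multiple productions, the predict sets of those productions are pairwise disjoint, where PREDICT(N → α) = (FIRST(α) \ {ε}) ∪ (FOLLOW(N) if α ⇒* ε).

For S:
  PREDICT(S → '-' '+') = { '-' }
  PREDICT(S → '+' Y '-') = { '+' }
  PREDICT(S → c ',' '-') = { 'c' }
Y has a single production, so nothing to check there.

All predict sets are disjoint. The grammar IS LL(1).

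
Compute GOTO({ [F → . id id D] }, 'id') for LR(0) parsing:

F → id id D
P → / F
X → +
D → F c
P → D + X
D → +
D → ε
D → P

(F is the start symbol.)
GOTO(I, 'id') = CLOSURE({ [A → αX.β] : [A → α.Xβ] ∈ I, X = 'id' })

Items with dot before 'id', with the dot advanced:
  [F → . id id D] → [F → id . id D]
Closure adds nothing (no advanced item has the dot before a non-terminal).

GOTO = { [F → id . id D] }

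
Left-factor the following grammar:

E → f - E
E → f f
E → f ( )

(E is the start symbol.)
E → f E'
E' → - E
E' → f
E' → ( )

Left-factoring transforms A → αβ₁ | αβ₂ into A → αA' and A' → β₁ | β₂
(α is the longest common prefix among the alternatives). Repeat until
no nonterminal has two alternatives with a common prefix.

Round 1: E has alternatives sharing prefix 'f'. Introduce E': E → f E'
  Add: E' → - E
  Add: E' → f
  Add: E' → ( )

No remaining common prefixes — done.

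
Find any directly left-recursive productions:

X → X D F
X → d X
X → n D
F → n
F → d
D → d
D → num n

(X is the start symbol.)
Direct left recursion occurs when N → N α for some non-terminal N (the right-hand side begins with the left-hand side itself).

X → X D F: LEFT RECURSIVE (starts with X)
X → d X: starts with d
X → n D: starts with n
F → n: starts with n
F → d: starts with d
D → d: starts with d
D → num n: starts with num

The grammar has direct left recursion on: X.

Answer: Yes, X is left-recursive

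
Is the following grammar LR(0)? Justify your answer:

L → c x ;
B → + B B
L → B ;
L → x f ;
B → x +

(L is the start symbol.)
Yes, the grammar is LR(0)

Augment with L' → L and build the canonical LR(0) collection (I0 = CLOSURE({[L' → . L]}), then GOTO on every symbol after a dot until no new states appear). It has 15 states:
  I0: { [B → . + B B], [B → . x +], [L → . B ;], [L → . c x ;], [L → . x f ;], [L' → . L] }  — shift
  I1: { [B → + . B B], [B → . + B B], [B → . x +] }  — shift
  I2: { [L → B . ;] }  — shift
  I3: { [L' → L .] }  — accept
  I4: { [L → c . x ;] }  — shift
  I5: { [B → x . +], [L → x . f ;] }  — shift
  I6: { [B → x + .] }  — reduce
  I7: { [L → x f . ;] }  — shift
  I8: { [L → x f ; .] }  — reduce
  I9: { [L → c x . ;] }  — shift
  I10: { [L → c x ; .] }  — reduce
  I11: { [L → B ; .] }  — reduce
  I12: { [B → + B . B], [B → . + B B], [B → . x +] }  — shift
  I13: { [B → x . +] }  — shift
  I14: { [B → + B B .] }  — reduce

Every state is either a pure shift/goto state or contains exactly one complete item and nothing to shift — no conflicts. The grammar is LR(0).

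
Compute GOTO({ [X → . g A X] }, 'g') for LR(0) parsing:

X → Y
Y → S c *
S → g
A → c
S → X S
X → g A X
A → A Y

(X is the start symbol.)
{ [A → . A Y], [A → . c], [X → g . A X] }

GOTO(I, 'g') = CLOSURE({ [A → αX.β] : [A → α.Xβ] ∈ I, X = 'g' })

Items with dot before 'g', with the dot advanced:
  [X → . g A X] → [X → g . A X]
Closure of the advanced items:
  [X → g . A X] has the dot before A: add [A → . c], [A → . A Y]

GOTO = { [A → . A Y], [A → . c], [X → g . A X] }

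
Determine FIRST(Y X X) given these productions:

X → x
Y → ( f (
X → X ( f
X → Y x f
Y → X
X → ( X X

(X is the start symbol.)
{ '(', 'x' }

FIRST sets of the non-terminals involved (from the grammar, by fixed-point iteration):
  FIRST(Y) = { '(', 'x' }

To compute FIRST(Y X X), process the symbols left to right:
Symbol Y is a non-terminal. Add FIRST(Y) \ {ε} = { '(', 'x' }
Y is not nullable (ε ∉ FIRST(Y)), so stop here.
FIRST(Y X X) = { '(', 'x' }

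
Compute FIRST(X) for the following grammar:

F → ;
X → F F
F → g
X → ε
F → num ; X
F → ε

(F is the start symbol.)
{ ';', 'g', 'num', ε }

To compute FIRST(X), examine every production with X on the left-hand side, reading each right-hand side left to right until a non-nullable symbol is reached.

FIRST sets of the other non-terminals involved (by the same procedure, iterated to a fixed point):
  FIRST(F) = { ';', 'g', 'num', ε }

From X → F F:
  - F is a non-terminal: add FIRST(F) \ {ε} = { ';', 'g', 'num' }
    F is nullable, so continue to the next symbol
  - F is a non-terminal: add FIRST(F) \ {ε} = { ';', 'g', 'num' }
    F is nullable and nothing follows, so the whole right-hand side can vanish: ε ∈ FIRST(X)
From X → ε:
  - ε-production, so ε ∈ FIRST(X)

Collecting: FIRST(X) = { ';', 'g', 'num', ε }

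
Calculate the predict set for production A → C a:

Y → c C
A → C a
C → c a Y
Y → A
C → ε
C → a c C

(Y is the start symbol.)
{ 'a', 'c' }

PREDICT(A → C a) = (FIRST(RHS) \ {ε}) ∪ (FOLLOW(A) if ε ∈ FIRST(RHS), i.e. RHS ⇒* ε)
FIRST(C) = { 'a', 'c', ε }
FIRST(C a) = { 'a', 'c' }
ε ∉ FIRST(C a), so FOLLOW(A) is not added.
PREDICT(A → C a) = { 'a', 'c' }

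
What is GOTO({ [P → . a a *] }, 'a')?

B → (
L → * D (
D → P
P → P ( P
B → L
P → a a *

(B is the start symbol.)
GOTO(I, 'a') = CLOSURE({ [A → αX.β] : [A → α.Xβ] ∈ I, X = 'a' })

Items with dot before 'a', with the dot advanced:
  [P → . a a *] → [P → a . a *]
Closure adds nothing (no advanced item has the dot before a non-terminal).

GOTO = { [P → a . a *] }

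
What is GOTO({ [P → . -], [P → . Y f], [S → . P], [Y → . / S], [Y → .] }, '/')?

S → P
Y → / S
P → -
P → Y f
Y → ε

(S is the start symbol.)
{ [P → . -], [P → . Y f], [S → . P], [Y → . / S], [Y → .], [Y → / . S] }

GOTO(I, '/') = CLOSURE({ [A → αX.β] : [A → α.Xβ] ∈ I, X = '/' })

Items with dot before '/', with the dot advanced:
  [Y → . / S] → [Y → / . S]
Closure of the advanced items:
  [Y → / . S] has the dot before S: add [S → . P]
  [S → . P] has the dot before P: add [P → . -], [P → . Y f]
  [P → . Y f] has the dot before Y: add [Y → . / S], [Y → .]

GOTO = { [P → . -], [P → . Y f], [S → . P], [Y → . / S], [Y → .], [Y → / . S] }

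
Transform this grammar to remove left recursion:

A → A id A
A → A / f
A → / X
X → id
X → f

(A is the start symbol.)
A → / X A'
A' → id A A'
A' → / f A'
A' → ε
X → id
X → f

A is directly left-recursive. The standard transformation for
  A → A α₁ | ... | A α_m | β₁ | ... | β_n
is
  A  → β₁ A' | ... | β_n A'
  A' → α₁ A' | ... | α_m A' | ε

A → / X becomes A → / X A'
A → A id A becomes A' → id A A'
A → A / f becomes A' → / f A'
Add A' → ε

Productions for other non-terminals are unchanged:
  X → id
  X → f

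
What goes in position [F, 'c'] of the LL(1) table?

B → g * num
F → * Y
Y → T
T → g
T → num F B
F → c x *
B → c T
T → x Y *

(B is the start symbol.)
To find M[F, 'c'], we find productions for F where 'c' is in the predict set (PREDICT(N → α) = (FIRST(α) \ {ε}) ∪ (FOLLOW(N) if α ⇒* ε)).

F → * Y: PREDICT = { '*' }
F → c x *: PREDICT = { 'c' }
  'c' is in predict set, so this production goes in M[F, 'c']

M[F, 'c'] = F → c x *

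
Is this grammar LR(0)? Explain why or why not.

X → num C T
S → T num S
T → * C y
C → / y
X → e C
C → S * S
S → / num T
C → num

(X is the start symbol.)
A grammar is LR(0) if no state in the canonical LR(0) collection has:
  - both a shift item (dot before a terminal) and a complete item (shift-reduce conflict), or
  - two or more complete items (reduce-reduce conflict; the accept item [X' → X .] counts as a complete item here).

Augment with X' → X and build the canonical LR(0) collection (I0 = CLOSURE({[X' → . X]}), then GOTO on every symbol after a dot until no new states appear). It has 22 states:
  I0: { [X → . e C], [X → . num C T], [X' → . X] }  — shift
  I1: { [X' → X .] }  — accept
  I2: { [C → . / y], [C → . S * S], [C → . num], [S → . / num T], [S → . T num S], [T → . * C y], [X → e . C] }  — shift
  I3: { [C → . / y], [C → . S * S], [C → . num], [S → . / num T], [S → . T num S], [T → . * C y], [X → num . C T] }  — shift
  I4: { [C → . / y], [C → . S * S], [C → . num], [S → . / num T], [S → . T num S], [T → * . C y], [T → . * C y] }  — shift
  I5: { [C → / . y], [S → / . num T] }  — shift
  I6: { [T → . * C y], [X → num C . T] }  — shift
  I7: { [C → S . * S] }  — shift
  I8: { [S → T . num S] }  — shift
  I9: { [C → num .] }  — reduce
  I10: { [S → . / num T], [S → . T num S], [S → T num . S], [T → . * C y] }  — shift
  I11: { [S → / . num T] }  — shift
  I12: { [S → T num S .] }  — reduce
  I13: { [S → / num . T], [T → . * C y] }  — shift
  I14: { [S → / num T .] }  — reduce
  I15: { [C → S * . S], [S → . / num T], [S → . T num S], [T → . * C y] }  — shift
  I16: { [C → S * S .] }  — reduce
  I17: { [X → num C T .] }  — reduce
  I18: { [C → / y .] }  — reduce
  I19: { [T → * C . y] }  — shift
  I20: { [T → * C y .] }  — reduce
  I21: { [X → e C .] }  — reduce

Every state is either a pure shift/goto state or contains exactly one complete item and nothing to shift — no conflicts. The grammar is LR(0).

Answer: Yes, the grammar is LR(0)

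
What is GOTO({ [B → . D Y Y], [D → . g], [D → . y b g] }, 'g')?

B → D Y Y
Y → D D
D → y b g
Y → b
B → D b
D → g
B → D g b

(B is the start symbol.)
{ [D → g .] }

GOTO(I, 'g') = CLOSURE({ [A → αX.β] : [A → α.Xβ] ∈ I, X = 'g' })

Items with dot before 'g', with the dot advanced:
  [D → . g] → [D → g .]
Closure adds nothing (no advanced item has the dot before a non-terminal).

GOTO = { [D → g .] }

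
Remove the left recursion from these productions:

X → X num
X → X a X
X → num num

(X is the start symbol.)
X is directly left-recursive. The standard transformation for
  A → A α₁ | ... | A α_m | β₁ | ... | β_n
is
  A  → β₁ A' | ... | β_n A'
  A' → α₁ A' | ... | α_m A' | ε

X → num num becomes X → num num X'
X → X num becomes X' → num X'
X → X a X becomes X' → a X X'
Add X' → ε

Resulting grammar:
X → num num X'
X' → num X'
X' → a X X'
X' → ε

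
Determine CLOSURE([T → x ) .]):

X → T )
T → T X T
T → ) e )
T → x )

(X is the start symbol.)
To compute CLOSURE, for each item [A → α.Bβ] where B is a non-terminal, add [B → .γ] for all productions B → γ; repeat for the newly added items until nothing changes.

Start with: [T → x ) .]
The dot is at the end, so nothing is added.

CLOSURE = { [T → x ) .] }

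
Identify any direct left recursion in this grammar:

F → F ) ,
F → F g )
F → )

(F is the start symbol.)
Yes, F is left-recursive

F → F ) ,: LEFT RECURSIVE (starts with F)
F → F g ): LEFT RECURSIVE (starts with F)
F → ): starts with ')'

The grammar has direct left recursion on: F.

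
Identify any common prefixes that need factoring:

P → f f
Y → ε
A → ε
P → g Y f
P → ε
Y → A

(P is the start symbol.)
Left-factoring is needed when two productions for the same non-terminal
share a common prefix on the right-hand side.

Productions for P:
  P → f f
  P → g Y f
  P → ε
Productions for Y:
  Y → ε
  Y → A

No common prefixes found.

Answer: No, left-factoring is not needed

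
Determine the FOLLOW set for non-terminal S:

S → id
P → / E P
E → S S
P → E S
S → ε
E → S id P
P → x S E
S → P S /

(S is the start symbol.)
{ $, '/', 'id', 'x' }

S is the start symbol, so $ ∈ FOLLOW(S).
In E → S S: S is followed by S, add FIRST(S) \ {ε} = { '/', 'id', 'x' }
  S is nullable, so also add FOLLOW(E)
In E → S S: S is at the end, add FOLLOW(E)
In P → E S: S is at the end, add FOLLOW(P)
In E → S id P: S is followed by id P, add FIRST(id P) \ {ε} = { 'id' }
In P → x S E: S is followed by E, add FIRST(E) \ {ε} = { '/', 'id', 'x' }
  E is nullable, so also add FOLLOW(P)
In S → P S /: S is followed by '/', add FIRST('/') \ {ε} = { '/' }

The FOLLOW sets referred to above (computed the same way, to a fixed point):
  FOLLOW(E) = { '/', 'id', 'x' }
  FOLLOW(P) = { '/', 'id', 'x' }

Taking the union: FOLLOW(S) = { $, '/', 'id', 'x' }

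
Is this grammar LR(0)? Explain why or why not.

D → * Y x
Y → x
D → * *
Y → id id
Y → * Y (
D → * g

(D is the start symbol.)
No. Shift-reduce conflict between [D → * * .] and [Y → . * Y (]

Augment with D' → D and build the canonical LR(0) collection (I0 = CLOSURE({[D' → . D]}), then GOTO on every symbol after a dot until no new states appear). It has 13 states:
  I0: { [D → . * *], [D → . * Y x], [D → . * g], [D' → . D] }  — shift
  I1: { [D → * . *], [D → * . Y x], [D → * . g], [Y → . * Y (], [Y → . id id], [Y → . x] }  — shift
  I2: { [D' → D .] }  — accept
  I3: { [D → * * .], [Y → * . Y (], [Y → . * Y (], [Y → . id id], [Y → . x] }  — shift, reduce
  I4: { [D → * Y . x] }  — shift
  I5: { [D → * g .] }  — reduce
  I6: { [Y → id . id] }  — shift
  I7: { [Y → x .] }  — reduce
  I8: { [Y → id id .] }  — reduce
  I9: { [D → * Y x .] }  — reduce
  I10: { [Y → * . Y (], [Y → . * Y (], [Y → . id id], [Y → . x] }  — shift
  I11: { [Y → * Y . (] }  — shift
  I12: { [Y → * Y ( .] }  — reduce

Conflict in state I3:
  Shift-reduce conflict between [D → * * .] and [Y → . * Y (]
So the grammar is NOT LR(0).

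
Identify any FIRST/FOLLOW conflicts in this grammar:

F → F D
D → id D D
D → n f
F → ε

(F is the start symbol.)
A FIRST/FOLLOW conflict occurs when a non-terminal N has a nullable alternative N → β (β ⇒* ε) and another alternative N → α with FIRST(α) ∩ FOLLOW(N) ≠ ∅: on such a lookahead the parser cannot decide between expanding α and letting N vanish via β.

Nullable non-terminals: F.
FIRST sets used below: FIRST(F) = { 'id', 'n', ε }, FIRST(D) = { 'id', 'n' }

F: nullable alternative(s) F → ε; FOLLOW(F) = { $, 'id', 'n' }
  F → F D: FIRST \ {ε} = { 'id', 'n' } — overlaps FOLLOW(F) on { 'id', 'n' }: CONFLICT
  F → ε: FIRST \ {ε} = { } — this is the only nullable alternative, skip

D has no nullable alternative, so no FIRST/FOLLOW check is needed there.

So the grammar has 1 FIRST/FOLLOW conflict (marked CONFLICT above).

Answer: Yes. F → F D with FOLLOW(F) on { 'id', 'n' }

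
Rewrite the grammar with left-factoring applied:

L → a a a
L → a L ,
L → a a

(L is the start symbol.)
Left-factoring transforms A → αβ₁ | αβ₂ into A → αA' and A' → β₁ | β₂
(α is the longest common prefix among the alternatives). Repeat until
no nonterminal has two alternatives with a common prefix.

Round 1: L has alternatives sharing prefix 'a'. Introduce L': L → a L'
  Add: L' → a a
  Add: L' → L ,
  Add: L' → a

Round 2: L' has alternatives sharing prefix 'a'. Introduce L'': L' → a L''
  Add: L'' → a
  Add: L'' → ε

No remaining common prefixes — done.

Resulting grammar:
L → a L'
L' → a L''
L'' → a
L'' → ε
L' → L ,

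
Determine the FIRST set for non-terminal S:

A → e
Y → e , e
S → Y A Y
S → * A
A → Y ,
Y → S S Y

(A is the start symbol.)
FIRST sets of the other non-terminals involved (by the same procedure, iterated to a fixed point):
  FIRST(Y) = { '*', 'e' }

From S → Y A Y:
  - Y is a non-terminal: add FIRST(Y) \ {ε} = { '*', 'e' }
    Y is not nullable, so stop
From S → * A:
  - '*' is a terminal: add '*' and stop

Collecting: FIRST(S) = { '*', 'e' }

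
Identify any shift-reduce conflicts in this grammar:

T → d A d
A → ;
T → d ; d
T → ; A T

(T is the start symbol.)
A shift-reduce conflict occurs when an LR(0) state has both:
  - a complete (reduce) item [A → α .] (dot at the end), and
  - a shift item [B → β . c γ] (dot before a terminal).

Augment with T' → T and build the canonical LR(0) collection (I0 = CLOSURE({[T' → . T]}), then GOTO on every symbol after a dot until no new states appear). It has 11 states:
  I0: { [T → . ; A T], [T → . d ; d], [T → . d A d], [T' → . T] }  — shift
  I1: { [A → . ;], [T → ; . A T] }  — shift
  I2: { [T' → T .] }  — accept
  I3: { [A → . ;], [T → d . ; d], [T → d . A d] }  — shift
  I4: { [A → ; .], [T → d ; . d] }  — shift, reduce
  I5: { [T → d A . d] }  — shift
  I6: { [T → d A d .] }  — reduce
  I7: { [T → d ; d .] }  — reduce
  I8: { [A → ; .] }  — reduce
  I9: { [T → . ; A T], [T → . d ; d], [T → . d A d], [T → ; A . T] }  — shift
  I10: { [T → ; A T .] }  — reduce

I4 contains reduce item [A → ; .] and shift item [T → d ; . d] — shift-reduce conflict.

Answer: Yes — I4: [A → ; .] vs [T → d ; . d]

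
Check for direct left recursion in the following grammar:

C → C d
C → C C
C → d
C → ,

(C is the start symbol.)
Direct left recursion occurs when N → N α for some non-terminal N (the right-hand side begins with the left-hand side itself).

C → C d: LEFT RECURSIVE (starts with C)
C → C C: LEFT RECURSIVE (starts with C)
C → d: starts with d
C → ,: starts with ','

The grammar has direct left recursion on: C.

Answer: Yes, C is left-recursive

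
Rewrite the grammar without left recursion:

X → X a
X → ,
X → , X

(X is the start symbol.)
X → , X'
X → , X X'
X' → a X'
X' → ε

X is directly left-recursive. The standard transformation for
  A → A α₁ | ... | A α_m | β₁ | ... | β_n
is
  A  → β₁ A' | ... | β_n A'
  A' → α₁ A' | ... | α_m A' | ε

X → , becomes X → , X'
X → , X becomes X → , X X'
X → X a becomes X' → a X'
Add X' → ε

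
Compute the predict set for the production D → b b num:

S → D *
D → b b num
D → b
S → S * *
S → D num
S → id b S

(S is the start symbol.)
PREDICT(D → b b num) = (FIRST(RHS) \ {ε}) ∪ (FOLLOW(D) if ε ∈ FIRST(RHS), i.e. RHS ⇒* ε)
FIRST(b b num) = { 'b' }
ε ∉ FIRST(b b num), so FOLLOW(D) is not added.
PREDICT(D → b b num) = { 'b' }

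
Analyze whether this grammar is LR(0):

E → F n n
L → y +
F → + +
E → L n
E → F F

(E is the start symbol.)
A grammar is LR(0) if no state in the canonical LR(0) collection has:
  - both a shift item (dot before a terminal) and a complete item (shift-reduce conflict), or
  - two or more complete items (reduce-reduce conflict; the accept item [E' → E .] counts as a complete item here).

Augment with E' → E and build the canonical LR(0) collection (I0 = CLOSURE({[E' → . E]}), then GOTO on every symbol after a dot until no new states appear). It has 12 states:
  I0: { [E → . F F], [E → . F n n], [E → . L n], [E' → . E], [F → . + +], [L → . y +] }  — shift
  I1: { [F → + . +] }  — shift
  I2: { [E' → E .] }  — accept
  I3: { [E → F . F], [E → F . n n], [F → . + +] }  — shift
  I4: { [E → L . n] }  — shift
  I5: { [L → y . +] }  — shift
  I6: { [L → y + .] }  — reduce
  I7: { [E → L n .] }  — reduce
  I8: { [E → F F .] }  — reduce
  I9: { [E → F n . n] }  — shift
  I10: { [E → F n n .] }  — reduce
  I11: { [F → + + .] }  — reduce

Every state is either a pure shift/goto state or contains exactly one complete item and nothing to shift — no conflicts. The grammar is LR(0).

Answer: Yes, the grammar is LR(0)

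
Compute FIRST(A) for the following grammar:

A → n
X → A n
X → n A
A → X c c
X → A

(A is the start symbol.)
To compute FIRST(A), examine every production with A on the left-hand side, reading each right-hand side left to right until a non-nullable symbol is reached.

FIRST sets of the other non-terminals involved (by the same procedure, iterated to a fixed point):
  FIRST(X) = { 'n' }

From A → n:
  - n is a terminal: add 'n' and stop
From A → X c c:
  - X is a non-terminal: add FIRST(X) \ {ε} = { 'n' }
    X is not nullable, so stop

Collecting: FIRST(A) = { 'n' }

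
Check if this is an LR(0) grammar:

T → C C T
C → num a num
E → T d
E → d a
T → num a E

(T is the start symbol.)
No. Shift-reduce conflict between [C → num a num .] and [C → num . a num]

A grammar is LR(0) if no state in the canonical LR(0) collection has:
  - both a shift item (dot before a terminal) and a complete item (shift-reduce conflict), or
  - two or more complete items (reduce-reduce conflict; the accept item [T' → T .] counts as a complete item here).

Augment with T' → T and build the canonical LR(0) collection (I0 = CLOSURE({[T' → . T]}), then GOTO on every symbol after a dot until no new states appear). It has 16 states:
  I0: { [C → . num a num], [T → . C C T], [T → . num a E], [T' → . T] }  — shift
  I1: { [C → . num a num], [T → C . C T] }  — shift
  I2: { [T' → T .] }  — accept
  I3: { [C → num . a num], [T → num . a E] }  — shift
  I4: { [C → . num a num], [C → num a . num], [E → . T d], [E → . d a], [T → . C C T], [T → . num a E], [T → num a . E] }  — shift
  I5: { [T → num a E .] }  — reduce
  I6: { [E → T . d] }  — shift
  I7: { [E → d . a] }  — shift
  I8: { [C → num . a num], [C → num a num .], [T → num . a E] }  — shift, reduce
  I9: { [E → d a .] }  — reduce
  I10: { [E → T d .] }  — reduce
  I11: { [C → . num a num], [T → . C C T], [T → . num a E], [T → C C . T] }  — shift
  I12: { [C → num . a num] }  — shift
  I13: { [C → num a . num] }  — shift
  I14: { [C → num a num .] }  — reduce
  I15: { [T → C C T .] }  — reduce

Conflict in state I8:
  Shift-reduce conflict between [C → num a num .] and [C → num . a num]
So the grammar is NOT LR(0).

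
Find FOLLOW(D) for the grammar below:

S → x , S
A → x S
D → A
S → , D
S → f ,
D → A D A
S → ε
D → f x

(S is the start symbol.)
To compute FOLLOW(D), find every occurrence of D on a right-hand side N → α D β: add FIRST(β) \ {ε}, and if β is empty or nullable also add FOLLOW(N). Iterate to a fixed point.

In S → , D: D is at the end, add FOLLOW(S)
In D → A D A: D is followed by A, add FIRST(A) \ {ε} = { 'x' }

The FOLLOW sets referred to above (computed the same way, to a fixed point):
  FOLLOW(S) = { $, 'f', 'x' }

Taking the union: FOLLOW(D) = { $, 'f', 'x' }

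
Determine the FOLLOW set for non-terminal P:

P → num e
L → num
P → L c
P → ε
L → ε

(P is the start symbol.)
{ $ }

To compute FOLLOW(P), find every occurrence of P on a right-hand side N → α P β: add FIRST(β) \ {ε}, and if β is empty or nullable also add FOLLOW(N). Iterate to a fixed point.

P is the start symbol, so $ ∈ FOLLOW(P).
P does not occur on any right-hand side.

Taking the union: FOLLOW(P) = { $ }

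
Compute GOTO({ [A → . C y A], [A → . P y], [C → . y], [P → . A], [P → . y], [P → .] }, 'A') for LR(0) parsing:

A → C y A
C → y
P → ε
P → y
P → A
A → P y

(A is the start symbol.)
{ [P → A .] }

GOTO(I, 'A') = CLOSURE({ [A → αX.β] : [A → α.Xβ] ∈ I, X = 'A' })

Items with dot before 'A', with the dot advanced:
  [P → . A] → [P → A .]
Closure adds nothing (no advanced item has the dot before a non-terminal).

GOTO = { [P → A .] }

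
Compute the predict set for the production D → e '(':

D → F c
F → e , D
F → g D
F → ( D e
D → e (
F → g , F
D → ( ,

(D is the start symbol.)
{ 'e' }

PREDICT(D → e '(') = (FIRST(RHS) \ {ε}) ∪ (FOLLOW(D) if ε ∈ FIRST(RHS), i.e. RHS ⇒* ε)
FIRST(e '(') = { 'e' }
ε ∉ FIRST(e '('), so FOLLOW(D) is not added.
PREDICT(D → e '(') = { 'e' }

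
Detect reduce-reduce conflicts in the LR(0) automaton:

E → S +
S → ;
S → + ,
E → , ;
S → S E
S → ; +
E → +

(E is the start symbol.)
A reduce-reduce conflict occurs when an LR(0) state has two complete items [A → α .] and [B → β .] — both call for a reduction, and with no lookahead the parser cannot choose between them.

Augment with E' → E and build the canonical LR(0) collection (I0 = CLOSURE({[E' → . E]}), then GOTO on every symbol after a dot until no new states appear). It has 11 states:
  I0: { [E → . +], [E → . , ;], [E → . S +], [E' → . E], [S → . + ,], [S → . ; +], [S → . ;], [S → . S E] }  — shift
  I1: { [E → + .], [S → + . ,] }  — shift, reduce
  I2: { [E → , . ;] }  — shift
  I3: { [S → ; . +], [S → ; .] }  — shift, reduce
  I4: { [E' → E .] }  — accept
  I5: { [E → . +], [E → . , ;], [E → . S +], [E → S . +], [S → . + ,], [S → . ; +], [S → . ;], [S → . S E], [S → S . E] }  — shift
  I6: { [E → + .], [E → S + .], [S → + . ,] }  — shift, 2 reduces
  I7: { [S → S E .] }  — reduce
  I8: { [S → + , .] }  — reduce
  I9: { [S → ; + .] }  — reduce
  I10: { [E → , ; .] }  — reduce

I6 contains complete items [E → + .], [E → S + .] — reduce-reduce conflict.

Answer: Yes — I6: [E → + .] vs [E → S + .]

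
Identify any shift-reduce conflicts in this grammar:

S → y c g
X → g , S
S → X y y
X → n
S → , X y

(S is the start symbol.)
A shift-reduce conflict occurs when an LR(0) state has both:
  - a complete (reduce) item [A → α .] (dot at the end), and
  - a shift item [B → β . c γ] (dot before a terminal).

Augment with S' → S and build the canonical LR(0) collection (I0 = CLOSURE({[S' → . S]}), then GOTO on every symbol after a dot until no new states appear). It has 15 states:
  I0: { [S → . , X y], [S → . X y y], [S → . y c g], [S' → . S], [X → . g , S], [X → . n] }  — shift
  I1: { [S → , . X y], [X → . g , S], [X → . n] }  — shift
  I2: { [S' → S .] }  — accept
  I3: { [S → X . y y] }  — shift
  I4: { [X → g . , S] }  — shift
  I5: { [X → n .] }  — reduce
  I6: { [S → y . c g] }  — shift
  I7: { [S → y c . g] }  — shift
  I8: { [S → y c g .] }  — reduce
  I9: { [S → . , X y], [S → . X y y], [S → . y c g], [X → . g , S], [X → . n], [X → g , . S] }  — shift
  I10: { [X → g , S .] }  — reduce
  I11: { [S → X y . y] }  — shift
  I12: { [S → X y y .] }  — reduce
  I13: { [S → , X . y] }  — shift
  I14: { [S → , X y .] }  — reduce

No state contains both a complete item and a shift item.

Answer: No shift-reduce conflicts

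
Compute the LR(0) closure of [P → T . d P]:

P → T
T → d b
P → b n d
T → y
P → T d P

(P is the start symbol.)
{ [P → T . d P] }

To compute CLOSURE, for each item [A → α.Bβ] where B is a non-terminal, add [B → .γ] for all productions B → γ; repeat for the newly added items until nothing changes.

Start with: [P → T . d P]
The dot precedes the terminal d, so nothing is added.

CLOSURE = { [P → T . d P] }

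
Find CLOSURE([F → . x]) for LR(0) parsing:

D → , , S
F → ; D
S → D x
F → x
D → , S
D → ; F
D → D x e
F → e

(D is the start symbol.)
Start with: [F → . x]
The dot precedes the terminal x, so nothing is added.

CLOSURE = { [F → . x] }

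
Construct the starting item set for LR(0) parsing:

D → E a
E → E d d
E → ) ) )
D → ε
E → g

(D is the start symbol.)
First, augment the grammar with D' → D
I₀ = CLOSURE({ [D' → . D] }):
  [D' → . D] has the dot before D: add [D → . E a], [D → .]
  [D → . E a] has the dot before E: add [E → . E d d], [E → . ) ) )], [E → . g]
No further items can be added.

I₀ = { [D → . E a], [D → .], [D' → . D], [E → . ) ) )], [E → . E d d], [E → . g] }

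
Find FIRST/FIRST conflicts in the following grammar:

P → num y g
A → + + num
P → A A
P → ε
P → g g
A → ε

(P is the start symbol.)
A FIRST/FIRST conflict occurs when two productions N → α and N → β for the same non-terminal have FIRST(α) ∩ FIRST(β) ≠ ∅ (with ε ∈ FIRST of a nullable right-hand side, so two nullable alternatives also conflict).

FIRST sets of the non-terminals at (or reachable through a nullable prefix from) the front of some alternative:
  FIRST(A) = { '+', ε }

Productions for P:
  P → num y g: FIRST = { 'num' }
  P → A A: FIRST = { '+', ε }
  P → ε: FIRST = { ε }
  P → g g: FIRST = { 'g' }
Productions for A:
  A → + + num: FIRST = { '+' }
  A → ε: FIRST = { ε }

Conflict for P: P → A A and P → ε
  Overlap: { ε }

Answer: Yes. P → A A / P → ε on { ε }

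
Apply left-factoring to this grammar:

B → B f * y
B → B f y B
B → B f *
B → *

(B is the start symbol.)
Left-factoring transforms A → αβ₁ | αβ₂ into A → αA' and A' → β₁ | β₂
(α is the longest common prefix among the alternatives). Repeat until
no nonterminal has two alternatives with a common prefix.

Round 1: B has alternatives sharing prefix 'B f'. Introduce B': B → B f B'
  Add: B' → * y
  Add: B' → y B
  Add: B' → *

Round 2: B' has alternatives sharing prefix '*'. Introduce B'': B' → * B''
  Add: B'' → y
  Add: B'' → ε

No remaining common prefixes — done.

Resulting grammar:
B → B f B'
B' → * B''
B'' → y
B'' → ε
B' → y B
B → *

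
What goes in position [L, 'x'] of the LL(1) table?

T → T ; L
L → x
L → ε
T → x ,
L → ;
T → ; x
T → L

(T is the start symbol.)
To find M[L, 'x'], we find productions for L where 'x' is in the predict set (PREDICT(N → α) = (FIRST(α) \ {ε}) ∪ (FOLLOW(N) if α ⇒* ε)).

Relevant sets:
  FOLLOW(L) = { $, ';' }

L → x: PREDICT = { 'x' }
  'x' is in predict set, so this production goes in M[L, 'x']
L → ε: PREDICT = { $, ';' }
L → ;: PREDICT = { ';' }

M[L, 'x'] = L → x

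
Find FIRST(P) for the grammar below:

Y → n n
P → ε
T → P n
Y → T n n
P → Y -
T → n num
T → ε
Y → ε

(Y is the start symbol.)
{ '-', 'n', ε }

To compute FIRST(P), examine every production with P on the left-hand side, reading each right-hand side left to right until a non-nullable symbol is reached.

FIRST sets of the other non-terminals involved (by the same procedure, iterated to a fixed point):
  FIRST(Y) = { '-', 'n', ε }

From P → ε:
  - ε-production, so ε ∈ FIRST(P)
From P → Y -:
  - Y is a non-terminal: add FIRST(Y) \ {ε} = { '-', 'n' }
    Y is nullable, so continue to the next symbol
  - '-' is a terminal: add '-' and stop

Collecting: FIRST(P) = { '-', 'n', ε }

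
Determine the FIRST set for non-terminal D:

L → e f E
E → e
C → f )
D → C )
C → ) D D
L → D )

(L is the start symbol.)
{ ')', 'f' }

To compute FIRST(D), examine every production with D on the left-hand side, reading each right-hand side left to right until a non-nullable symbol is reached.

FIRST sets of the other non-terminals involved (by the same procedure, iterated to a fixed point):
  FIRST(C) = { ')', 'f' }

From D → C ):
  - C is a non-terminal: add FIRST(C) \ {ε} = { ')', 'f' }
    C is not nullable, so stop

Collecting: FIRST(D) = { ')', 'f' }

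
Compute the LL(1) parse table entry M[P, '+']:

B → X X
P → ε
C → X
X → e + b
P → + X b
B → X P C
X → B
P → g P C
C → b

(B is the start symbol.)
P → + X b

To find M[P, '+'], we find productions for P where '+' is in the predict set (PREDICT(N → α) = (FIRST(α) \ {ε}) ∪ (FOLLOW(N) if α ⇒* ε)).

Relevant sets:
  FOLLOW(P) = { 'b', 'e' }

P → ε: PREDICT = { 'b', 'e' }
P → + X b: PREDICT = { '+' }
  '+' is in predict set, so this production goes in M[P, '+']
P → g P C: PREDICT = { 'g' }

M[P, '+'] = P → + X b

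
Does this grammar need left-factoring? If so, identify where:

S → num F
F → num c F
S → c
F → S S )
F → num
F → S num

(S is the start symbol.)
Yes, F has productions with common prefix 'num'; F has productions with common prefix 'S'

Left-factoring is needed when two productions for the same non-terminal
share a common prefix on the right-hand side.

Productions for S:
  S → num F
  S → c
Productions for F:
  F → num c F
  F → S S )
  F → num
  F → S num

Found common prefix 'num' in productions for F
Found common prefix 'S' in productions for F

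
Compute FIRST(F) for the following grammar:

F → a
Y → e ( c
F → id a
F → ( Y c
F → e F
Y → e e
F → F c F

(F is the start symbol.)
{ '(', 'a', 'e', 'id' }

To compute FIRST(F), examine every production with F on the left-hand side, reading each right-hand side left to right until a non-nullable symbol is reached.

From F → a:
  - a is a terminal: add 'a' and stop
From F → id a:
  - id is a terminal: add 'id' and stop
From F → ( Y c:
  - '(' is a terminal: add '(' and stop
From F → e F:
  - e is a terminal: add 'e' and stop
From F → F c F:
  - F is the symbol being defined: contributes nothing new
    F is not nullable, so stop

Collecting: FIRST(F) = { '(', 'a', 'e', 'id' }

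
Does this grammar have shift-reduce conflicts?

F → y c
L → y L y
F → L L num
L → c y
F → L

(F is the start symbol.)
Augment with F' → F and build the canonical LR(0) collection (I0 = CLOSURE({[F' → . F]}), then GOTO on every symbol after a dot until no new states appear). It has 12 states:
  I0: { [F → . L L num], [F → . L], [F → . y c], [F' → . F], [L → . c y], [L → . y L y] }  — shift
  I1: { [F' → F .] }  — accept
  I2: { [F → L . L num], [F → L .], [L → . c y], [L → . y L y] }  — shift, reduce
  I3: { [L → c . y] }  — shift
  I4: { [F → y . c], [L → . c y], [L → . y L y], [L → y . L y] }  — shift
  I5: { [L → y L . y] }  — shift
  I6: { [F → y c .], [L → c . y] }  — shift, reduce
  I7: { [L → . c y], [L → . y L y], [L → y . L y] }  — shift
  I8: { [L → c y .] }  — reduce
  I9: { [L → y L y .] }  — reduce
  I10: { [F → L L . num] }  — shift
  I11: { [F → L L num .] }  — reduce

I2 contains reduce item [F → L .] and shift items [L → . c y], [L → . y L y] — shift-reduce conflict.
I6 contains reduce item [F → y c .] and shift item [L → c . y] — shift-reduce conflict.

Answer: Yes — I2: [F → L .] vs [L → . c y]; I6: [F → y c .] vs [L → c . y]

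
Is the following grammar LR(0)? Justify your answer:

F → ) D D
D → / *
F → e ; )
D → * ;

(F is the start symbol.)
Yes, the grammar is LR(0)

A grammar is LR(0) if no state in the canonical LR(0) collection has:
  - both a shift item (dot before a terminal) and a complete item (shift-reduce conflict), or
  - two or more complete items (reduce-reduce conflict; the accept item [F' → F .] counts as a complete item here).

Augment with F' → F and build the canonical LR(0) collection (I0 = CLOSURE({[F' → . F]}), then GOTO on every symbol after a dot until no new states appear). It has 12 states:
  I0: { [F → . ) D D], [F → . e ; )], [F' → . F] }  — shift
  I1: { [D → . * ;], [D → . / *], [F → ) . D D] }  — shift
  I2: { [F' → F .] }  — accept
  I3: { [F → e . ; )] }  — shift
  I4: { [F → e ; . )] }  — shift
  I5: { [F → e ; ) .] }  — reduce
  I6: { [D → * . ;] }  — shift
  I7: { [D → / . *] }  — shift
  I8: { [D → . * ;], [D → . / *], [F → ) D . D] }  — shift
  I9: { [F → ) D D .] }  — reduce
  I10: { [D → / * .] }  — reduce
  I11: { [D → * ; .] }  — reduce

Every state is either a pure shift/goto state or contains exactly one complete item and nothing to shift — no conflicts. The grammar is LR(0).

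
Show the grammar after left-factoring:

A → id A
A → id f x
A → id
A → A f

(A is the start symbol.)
Left-factoring transforms A → αβ₁ | αβ₂ into A → αA' and A' → β₁ | β₂
(α is the longest common prefix among the alternatives). Repeat until
no nonterminal has two alternatives with a common prefix.

Round 1: A has alternatives sharing prefix 'id'. Introduce A': A → id A'
  Add: A' → A
  Add: A' → f x
  Add: A' → ε

No remaining common prefixes — done.

Resulting grammar:
A → id A'
A' → A
A' → f x
A' → ε
A → A f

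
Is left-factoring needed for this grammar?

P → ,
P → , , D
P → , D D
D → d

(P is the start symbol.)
Yes, P has productions with common prefix ','

Left-factoring is needed when two productions for the same non-terminal
share a common prefix on the right-hand side.

Productions for P:
  P → ,
  P → , , D
  P → , D D

Found common prefix ',' in productions for P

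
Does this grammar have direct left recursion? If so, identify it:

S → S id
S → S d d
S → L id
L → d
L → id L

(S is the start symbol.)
Direct left recursion occurs when N → N α for some non-terminal N (the right-hand side begins with the left-hand side itself).

S → S id: LEFT RECURSIVE (starts with S)
S → S d d: LEFT RECURSIVE (starts with S)
S → L id: starts with L
L → d: starts with d
L → id L: starts with id

The grammar has direct left recursion on: S.

Answer: Yes, S is left-recursive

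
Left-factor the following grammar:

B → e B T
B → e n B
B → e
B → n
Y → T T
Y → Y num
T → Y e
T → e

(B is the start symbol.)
Left-factoring transforms A → αβ₁ | αβ₂ into A → αA' and A' → β₁ | β₂
(α is the longest common prefix among the alternatives). Repeat until
no nonterminal has two alternatives with a common prefix.

Round 1: B has alternatives sharing prefix 'e'. Introduce B': B → e B'
  Add: B' → B T
  Add: B' → n B
  Add: B' → ε

No remaining common prefixes — done.

Resulting grammar:
B → e B'
B' → B T
B' → n B
B' → ε
B → n
Y → T T
Y → Y num
T → Y e
T → e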